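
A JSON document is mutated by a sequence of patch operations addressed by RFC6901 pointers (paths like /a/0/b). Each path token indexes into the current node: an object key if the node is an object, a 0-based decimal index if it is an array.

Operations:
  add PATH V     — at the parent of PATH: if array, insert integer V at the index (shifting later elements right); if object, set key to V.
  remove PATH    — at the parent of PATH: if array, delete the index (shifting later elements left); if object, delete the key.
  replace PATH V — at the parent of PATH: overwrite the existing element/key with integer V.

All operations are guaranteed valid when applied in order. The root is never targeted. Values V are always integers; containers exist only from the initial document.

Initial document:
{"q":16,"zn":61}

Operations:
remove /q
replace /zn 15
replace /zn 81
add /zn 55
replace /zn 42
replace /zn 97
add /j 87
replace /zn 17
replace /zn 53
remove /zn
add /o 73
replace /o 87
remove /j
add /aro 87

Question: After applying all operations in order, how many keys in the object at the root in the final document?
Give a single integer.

Answer: 2

Derivation:
After op 1 (remove /q): {"zn":61}
After op 2 (replace /zn 15): {"zn":15}
After op 3 (replace /zn 81): {"zn":81}
After op 4 (add /zn 55): {"zn":55}
After op 5 (replace /zn 42): {"zn":42}
After op 6 (replace /zn 97): {"zn":97}
After op 7 (add /j 87): {"j":87,"zn":97}
After op 8 (replace /zn 17): {"j":87,"zn":17}
After op 9 (replace /zn 53): {"j":87,"zn":53}
After op 10 (remove /zn): {"j":87}
After op 11 (add /o 73): {"j":87,"o":73}
After op 12 (replace /o 87): {"j":87,"o":87}
After op 13 (remove /j): {"o":87}
After op 14 (add /aro 87): {"aro":87,"o":87}
Size at the root: 2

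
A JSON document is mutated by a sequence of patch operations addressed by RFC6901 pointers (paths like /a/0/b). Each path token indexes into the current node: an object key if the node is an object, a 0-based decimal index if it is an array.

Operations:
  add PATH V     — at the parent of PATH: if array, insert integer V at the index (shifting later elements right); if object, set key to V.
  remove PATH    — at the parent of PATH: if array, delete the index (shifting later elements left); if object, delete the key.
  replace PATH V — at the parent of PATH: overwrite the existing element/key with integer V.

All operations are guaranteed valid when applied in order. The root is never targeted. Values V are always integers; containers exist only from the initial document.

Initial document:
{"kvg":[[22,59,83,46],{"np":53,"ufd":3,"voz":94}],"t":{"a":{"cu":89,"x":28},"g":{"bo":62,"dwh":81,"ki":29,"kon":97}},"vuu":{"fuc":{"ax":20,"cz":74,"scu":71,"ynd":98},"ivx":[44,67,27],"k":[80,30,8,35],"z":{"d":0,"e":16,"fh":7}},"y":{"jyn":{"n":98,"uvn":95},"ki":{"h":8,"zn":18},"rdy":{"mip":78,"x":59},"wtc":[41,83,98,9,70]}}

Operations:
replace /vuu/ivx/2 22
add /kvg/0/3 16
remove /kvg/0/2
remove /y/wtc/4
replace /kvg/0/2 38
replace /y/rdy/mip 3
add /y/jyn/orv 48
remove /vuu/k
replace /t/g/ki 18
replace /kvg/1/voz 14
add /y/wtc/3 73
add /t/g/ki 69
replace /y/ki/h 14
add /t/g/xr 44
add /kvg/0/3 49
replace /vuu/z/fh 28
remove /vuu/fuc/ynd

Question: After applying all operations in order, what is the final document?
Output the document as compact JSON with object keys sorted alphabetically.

After op 1 (replace /vuu/ivx/2 22): {"kvg":[[22,59,83,46],{"np":53,"ufd":3,"voz":94}],"t":{"a":{"cu":89,"x":28},"g":{"bo":62,"dwh":81,"ki":29,"kon":97}},"vuu":{"fuc":{"ax":20,"cz":74,"scu":71,"ynd":98},"ivx":[44,67,22],"k":[80,30,8,35],"z":{"d":0,"e":16,"fh":7}},"y":{"jyn":{"n":98,"uvn":95},"ki":{"h":8,"zn":18},"rdy":{"mip":78,"x":59},"wtc":[41,83,98,9,70]}}
After op 2 (add /kvg/0/3 16): {"kvg":[[22,59,83,16,46],{"np":53,"ufd":3,"voz":94}],"t":{"a":{"cu":89,"x":28},"g":{"bo":62,"dwh":81,"ki":29,"kon":97}},"vuu":{"fuc":{"ax":20,"cz":74,"scu":71,"ynd":98},"ivx":[44,67,22],"k":[80,30,8,35],"z":{"d":0,"e":16,"fh":7}},"y":{"jyn":{"n":98,"uvn":95},"ki":{"h":8,"zn":18},"rdy":{"mip":78,"x":59},"wtc":[41,83,98,9,70]}}
After op 3 (remove /kvg/0/2): {"kvg":[[22,59,16,46],{"np":53,"ufd":3,"voz":94}],"t":{"a":{"cu":89,"x":28},"g":{"bo":62,"dwh":81,"ki":29,"kon":97}},"vuu":{"fuc":{"ax":20,"cz":74,"scu":71,"ynd":98},"ivx":[44,67,22],"k":[80,30,8,35],"z":{"d":0,"e":16,"fh":7}},"y":{"jyn":{"n":98,"uvn":95},"ki":{"h":8,"zn":18},"rdy":{"mip":78,"x":59},"wtc":[41,83,98,9,70]}}
After op 4 (remove /y/wtc/4): {"kvg":[[22,59,16,46],{"np":53,"ufd":3,"voz":94}],"t":{"a":{"cu":89,"x":28},"g":{"bo":62,"dwh":81,"ki":29,"kon":97}},"vuu":{"fuc":{"ax":20,"cz":74,"scu":71,"ynd":98},"ivx":[44,67,22],"k":[80,30,8,35],"z":{"d":0,"e":16,"fh":7}},"y":{"jyn":{"n":98,"uvn":95},"ki":{"h":8,"zn":18},"rdy":{"mip":78,"x":59},"wtc":[41,83,98,9]}}
After op 5 (replace /kvg/0/2 38): {"kvg":[[22,59,38,46],{"np":53,"ufd":3,"voz":94}],"t":{"a":{"cu":89,"x":28},"g":{"bo":62,"dwh":81,"ki":29,"kon":97}},"vuu":{"fuc":{"ax":20,"cz":74,"scu":71,"ynd":98},"ivx":[44,67,22],"k":[80,30,8,35],"z":{"d":0,"e":16,"fh":7}},"y":{"jyn":{"n":98,"uvn":95},"ki":{"h":8,"zn":18},"rdy":{"mip":78,"x":59},"wtc":[41,83,98,9]}}
After op 6 (replace /y/rdy/mip 3): {"kvg":[[22,59,38,46],{"np":53,"ufd":3,"voz":94}],"t":{"a":{"cu":89,"x":28},"g":{"bo":62,"dwh":81,"ki":29,"kon":97}},"vuu":{"fuc":{"ax":20,"cz":74,"scu":71,"ynd":98},"ivx":[44,67,22],"k":[80,30,8,35],"z":{"d":0,"e":16,"fh":7}},"y":{"jyn":{"n":98,"uvn":95},"ki":{"h":8,"zn":18},"rdy":{"mip":3,"x":59},"wtc":[41,83,98,9]}}
After op 7 (add /y/jyn/orv 48): {"kvg":[[22,59,38,46],{"np":53,"ufd":3,"voz":94}],"t":{"a":{"cu":89,"x":28},"g":{"bo":62,"dwh":81,"ki":29,"kon":97}},"vuu":{"fuc":{"ax":20,"cz":74,"scu":71,"ynd":98},"ivx":[44,67,22],"k":[80,30,8,35],"z":{"d":0,"e":16,"fh":7}},"y":{"jyn":{"n":98,"orv":48,"uvn":95},"ki":{"h":8,"zn":18},"rdy":{"mip":3,"x":59},"wtc":[41,83,98,9]}}
After op 8 (remove /vuu/k): {"kvg":[[22,59,38,46],{"np":53,"ufd":3,"voz":94}],"t":{"a":{"cu":89,"x":28},"g":{"bo":62,"dwh":81,"ki":29,"kon":97}},"vuu":{"fuc":{"ax":20,"cz":74,"scu":71,"ynd":98},"ivx":[44,67,22],"z":{"d":0,"e":16,"fh":7}},"y":{"jyn":{"n":98,"orv":48,"uvn":95},"ki":{"h":8,"zn":18},"rdy":{"mip":3,"x":59},"wtc":[41,83,98,9]}}
After op 9 (replace /t/g/ki 18): {"kvg":[[22,59,38,46],{"np":53,"ufd":3,"voz":94}],"t":{"a":{"cu":89,"x":28},"g":{"bo":62,"dwh":81,"ki":18,"kon":97}},"vuu":{"fuc":{"ax":20,"cz":74,"scu":71,"ynd":98},"ivx":[44,67,22],"z":{"d":0,"e":16,"fh":7}},"y":{"jyn":{"n":98,"orv":48,"uvn":95},"ki":{"h":8,"zn":18},"rdy":{"mip":3,"x":59},"wtc":[41,83,98,9]}}
After op 10 (replace /kvg/1/voz 14): {"kvg":[[22,59,38,46],{"np":53,"ufd":3,"voz":14}],"t":{"a":{"cu":89,"x":28},"g":{"bo":62,"dwh":81,"ki":18,"kon":97}},"vuu":{"fuc":{"ax":20,"cz":74,"scu":71,"ynd":98},"ivx":[44,67,22],"z":{"d":0,"e":16,"fh":7}},"y":{"jyn":{"n":98,"orv":48,"uvn":95},"ki":{"h":8,"zn":18},"rdy":{"mip":3,"x":59},"wtc":[41,83,98,9]}}
After op 11 (add /y/wtc/3 73): {"kvg":[[22,59,38,46],{"np":53,"ufd":3,"voz":14}],"t":{"a":{"cu":89,"x":28},"g":{"bo":62,"dwh":81,"ki":18,"kon":97}},"vuu":{"fuc":{"ax":20,"cz":74,"scu":71,"ynd":98},"ivx":[44,67,22],"z":{"d":0,"e":16,"fh":7}},"y":{"jyn":{"n":98,"orv":48,"uvn":95},"ki":{"h":8,"zn":18},"rdy":{"mip":3,"x":59},"wtc":[41,83,98,73,9]}}
After op 12 (add /t/g/ki 69): {"kvg":[[22,59,38,46],{"np":53,"ufd":3,"voz":14}],"t":{"a":{"cu":89,"x":28},"g":{"bo":62,"dwh":81,"ki":69,"kon":97}},"vuu":{"fuc":{"ax":20,"cz":74,"scu":71,"ynd":98},"ivx":[44,67,22],"z":{"d":0,"e":16,"fh":7}},"y":{"jyn":{"n":98,"orv":48,"uvn":95},"ki":{"h":8,"zn":18},"rdy":{"mip":3,"x":59},"wtc":[41,83,98,73,9]}}
After op 13 (replace /y/ki/h 14): {"kvg":[[22,59,38,46],{"np":53,"ufd":3,"voz":14}],"t":{"a":{"cu":89,"x":28},"g":{"bo":62,"dwh":81,"ki":69,"kon":97}},"vuu":{"fuc":{"ax":20,"cz":74,"scu":71,"ynd":98},"ivx":[44,67,22],"z":{"d":0,"e":16,"fh":7}},"y":{"jyn":{"n":98,"orv":48,"uvn":95},"ki":{"h":14,"zn":18},"rdy":{"mip":3,"x":59},"wtc":[41,83,98,73,9]}}
After op 14 (add /t/g/xr 44): {"kvg":[[22,59,38,46],{"np":53,"ufd":3,"voz":14}],"t":{"a":{"cu":89,"x":28},"g":{"bo":62,"dwh":81,"ki":69,"kon":97,"xr":44}},"vuu":{"fuc":{"ax":20,"cz":74,"scu":71,"ynd":98},"ivx":[44,67,22],"z":{"d":0,"e":16,"fh":7}},"y":{"jyn":{"n":98,"orv":48,"uvn":95},"ki":{"h":14,"zn":18},"rdy":{"mip":3,"x":59},"wtc":[41,83,98,73,9]}}
After op 15 (add /kvg/0/3 49): {"kvg":[[22,59,38,49,46],{"np":53,"ufd":3,"voz":14}],"t":{"a":{"cu":89,"x":28},"g":{"bo":62,"dwh":81,"ki":69,"kon":97,"xr":44}},"vuu":{"fuc":{"ax":20,"cz":74,"scu":71,"ynd":98},"ivx":[44,67,22],"z":{"d":0,"e":16,"fh":7}},"y":{"jyn":{"n":98,"orv":48,"uvn":95},"ki":{"h":14,"zn":18},"rdy":{"mip":3,"x":59},"wtc":[41,83,98,73,9]}}
After op 16 (replace /vuu/z/fh 28): {"kvg":[[22,59,38,49,46],{"np":53,"ufd":3,"voz":14}],"t":{"a":{"cu":89,"x":28},"g":{"bo":62,"dwh":81,"ki":69,"kon":97,"xr":44}},"vuu":{"fuc":{"ax":20,"cz":74,"scu":71,"ynd":98},"ivx":[44,67,22],"z":{"d":0,"e":16,"fh":28}},"y":{"jyn":{"n":98,"orv":48,"uvn":95},"ki":{"h":14,"zn":18},"rdy":{"mip":3,"x":59},"wtc":[41,83,98,73,9]}}
After op 17 (remove /vuu/fuc/ynd): {"kvg":[[22,59,38,49,46],{"np":53,"ufd":3,"voz":14}],"t":{"a":{"cu":89,"x":28},"g":{"bo":62,"dwh":81,"ki":69,"kon":97,"xr":44}},"vuu":{"fuc":{"ax":20,"cz":74,"scu":71},"ivx":[44,67,22],"z":{"d":0,"e":16,"fh":28}},"y":{"jyn":{"n":98,"orv":48,"uvn":95},"ki":{"h":14,"zn":18},"rdy":{"mip":3,"x":59},"wtc":[41,83,98,73,9]}}

Answer: {"kvg":[[22,59,38,49,46],{"np":53,"ufd":3,"voz":14}],"t":{"a":{"cu":89,"x":28},"g":{"bo":62,"dwh":81,"ki":69,"kon":97,"xr":44}},"vuu":{"fuc":{"ax":20,"cz":74,"scu":71},"ivx":[44,67,22],"z":{"d":0,"e":16,"fh":28}},"y":{"jyn":{"n":98,"orv":48,"uvn":95},"ki":{"h":14,"zn":18},"rdy":{"mip":3,"x":59},"wtc":[41,83,98,73,9]}}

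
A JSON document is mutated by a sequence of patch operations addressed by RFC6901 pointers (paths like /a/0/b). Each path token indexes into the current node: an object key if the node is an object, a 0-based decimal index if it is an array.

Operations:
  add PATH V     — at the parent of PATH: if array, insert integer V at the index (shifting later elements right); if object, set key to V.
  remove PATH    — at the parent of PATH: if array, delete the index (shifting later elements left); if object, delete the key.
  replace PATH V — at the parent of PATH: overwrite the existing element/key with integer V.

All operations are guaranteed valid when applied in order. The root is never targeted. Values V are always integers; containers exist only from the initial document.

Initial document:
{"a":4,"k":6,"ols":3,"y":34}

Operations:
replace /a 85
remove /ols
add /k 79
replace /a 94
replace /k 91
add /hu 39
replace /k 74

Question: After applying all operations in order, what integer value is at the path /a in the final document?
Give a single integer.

After op 1 (replace /a 85): {"a":85,"k":6,"ols":3,"y":34}
After op 2 (remove /ols): {"a":85,"k":6,"y":34}
After op 3 (add /k 79): {"a":85,"k":79,"y":34}
After op 4 (replace /a 94): {"a":94,"k":79,"y":34}
After op 5 (replace /k 91): {"a":94,"k":91,"y":34}
After op 6 (add /hu 39): {"a":94,"hu":39,"k":91,"y":34}
After op 7 (replace /k 74): {"a":94,"hu":39,"k":74,"y":34}
Value at /a: 94

Answer: 94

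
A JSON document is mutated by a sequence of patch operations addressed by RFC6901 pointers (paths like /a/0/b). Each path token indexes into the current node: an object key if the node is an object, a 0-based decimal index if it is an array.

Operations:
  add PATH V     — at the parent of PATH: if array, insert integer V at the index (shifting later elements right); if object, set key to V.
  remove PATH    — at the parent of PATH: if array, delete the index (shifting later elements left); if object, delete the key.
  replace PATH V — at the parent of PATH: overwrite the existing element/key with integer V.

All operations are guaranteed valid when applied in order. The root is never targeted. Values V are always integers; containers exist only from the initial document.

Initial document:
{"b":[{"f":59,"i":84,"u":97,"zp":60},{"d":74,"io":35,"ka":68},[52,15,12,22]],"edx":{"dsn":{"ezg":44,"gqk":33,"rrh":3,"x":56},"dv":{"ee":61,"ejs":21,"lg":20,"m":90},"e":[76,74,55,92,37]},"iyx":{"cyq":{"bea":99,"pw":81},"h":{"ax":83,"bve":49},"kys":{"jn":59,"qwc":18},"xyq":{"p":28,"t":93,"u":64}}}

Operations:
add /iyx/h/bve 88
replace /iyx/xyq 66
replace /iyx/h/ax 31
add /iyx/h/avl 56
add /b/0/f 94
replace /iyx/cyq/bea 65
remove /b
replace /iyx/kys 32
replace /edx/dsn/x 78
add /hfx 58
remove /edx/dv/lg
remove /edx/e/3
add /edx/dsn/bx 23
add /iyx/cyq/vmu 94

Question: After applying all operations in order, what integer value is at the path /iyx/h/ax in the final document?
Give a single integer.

After op 1 (add /iyx/h/bve 88): {"b":[{"f":59,"i":84,"u":97,"zp":60},{"d":74,"io":35,"ka":68},[52,15,12,22]],"edx":{"dsn":{"ezg":44,"gqk":33,"rrh":3,"x":56},"dv":{"ee":61,"ejs":21,"lg":20,"m":90},"e":[76,74,55,92,37]},"iyx":{"cyq":{"bea":99,"pw":81},"h":{"ax":83,"bve":88},"kys":{"jn":59,"qwc":18},"xyq":{"p":28,"t":93,"u":64}}}
After op 2 (replace /iyx/xyq 66): {"b":[{"f":59,"i":84,"u":97,"zp":60},{"d":74,"io":35,"ka":68},[52,15,12,22]],"edx":{"dsn":{"ezg":44,"gqk":33,"rrh":3,"x":56},"dv":{"ee":61,"ejs":21,"lg":20,"m":90},"e":[76,74,55,92,37]},"iyx":{"cyq":{"bea":99,"pw":81},"h":{"ax":83,"bve":88},"kys":{"jn":59,"qwc":18},"xyq":66}}
After op 3 (replace /iyx/h/ax 31): {"b":[{"f":59,"i":84,"u":97,"zp":60},{"d":74,"io":35,"ka":68},[52,15,12,22]],"edx":{"dsn":{"ezg":44,"gqk":33,"rrh":3,"x":56},"dv":{"ee":61,"ejs":21,"lg":20,"m":90},"e":[76,74,55,92,37]},"iyx":{"cyq":{"bea":99,"pw":81},"h":{"ax":31,"bve":88},"kys":{"jn":59,"qwc":18},"xyq":66}}
After op 4 (add /iyx/h/avl 56): {"b":[{"f":59,"i":84,"u":97,"zp":60},{"d":74,"io":35,"ka":68},[52,15,12,22]],"edx":{"dsn":{"ezg":44,"gqk":33,"rrh":3,"x":56},"dv":{"ee":61,"ejs":21,"lg":20,"m":90},"e":[76,74,55,92,37]},"iyx":{"cyq":{"bea":99,"pw":81},"h":{"avl":56,"ax":31,"bve":88},"kys":{"jn":59,"qwc":18},"xyq":66}}
After op 5 (add /b/0/f 94): {"b":[{"f":94,"i":84,"u":97,"zp":60},{"d":74,"io":35,"ka":68},[52,15,12,22]],"edx":{"dsn":{"ezg":44,"gqk":33,"rrh":3,"x":56},"dv":{"ee":61,"ejs":21,"lg":20,"m":90},"e":[76,74,55,92,37]},"iyx":{"cyq":{"bea":99,"pw":81},"h":{"avl":56,"ax":31,"bve":88},"kys":{"jn":59,"qwc":18},"xyq":66}}
After op 6 (replace /iyx/cyq/bea 65): {"b":[{"f":94,"i":84,"u":97,"zp":60},{"d":74,"io":35,"ka":68},[52,15,12,22]],"edx":{"dsn":{"ezg":44,"gqk":33,"rrh":3,"x":56},"dv":{"ee":61,"ejs":21,"lg":20,"m":90},"e":[76,74,55,92,37]},"iyx":{"cyq":{"bea":65,"pw":81},"h":{"avl":56,"ax":31,"bve":88},"kys":{"jn":59,"qwc":18},"xyq":66}}
After op 7 (remove /b): {"edx":{"dsn":{"ezg":44,"gqk":33,"rrh":3,"x":56},"dv":{"ee":61,"ejs":21,"lg":20,"m":90},"e":[76,74,55,92,37]},"iyx":{"cyq":{"bea":65,"pw":81},"h":{"avl":56,"ax":31,"bve":88},"kys":{"jn":59,"qwc":18},"xyq":66}}
After op 8 (replace /iyx/kys 32): {"edx":{"dsn":{"ezg":44,"gqk":33,"rrh":3,"x":56},"dv":{"ee":61,"ejs":21,"lg":20,"m":90},"e":[76,74,55,92,37]},"iyx":{"cyq":{"bea":65,"pw":81},"h":{"avl":56,"ax":31,"bve":88},"kys":32,"xyq":66}}
After op 9 (replace /edx/dsn/x 78): {"edx":{"dsn":{"ezg":44,"gqk":33,"rrh":3,"x":78},"dv":{"ee":61,"ejs":21,"lg":20,"m":90},"e":[76,74,55,92,37]},"iyx":{"cyq":{"bea":65,"pw":81},"h":{"avl":56,"ax":31,"bve":88},"kys":32,"xyq":66}}
After op 10 (add /hfx 58): {"edx":{"dsn":{"ezg":44,"gqk":33,"rrh":3,"x":78},"dv":{"ee":61,"ejs":21,"lg":20,"m":90},"e":[76,74,55,92,37]},"hfx":58,"iyx":{"cyq":{"bea":65,"pw":81},"h":{"avl":56,"ax":31,"bve":88},"kys":32,"xyq":66}}
After op 11 (remove /edx/dv/lg): {"edx":{"dsn":{"ezg":44,"gqk":33,"rrh":3,"x":78},"dv":{"ee":61,"ejs":21,"m":90},"e":[76,74,55,92,37]},"hfx":58,"iyx":{"cyq":{"bea":65,"pw":81},"h":{"avl":56,"ax":31,"bve":88},"kys":32,"xyq":66}}
After op 12 (remove /edx/e/3): {"edx":{"dsn":{"ezg":44,"gqk":33,"rrh":3,"x":78},"dv":{"ee":61,"ejs":21,"m":90},"e":[76,74,55,37]},"hfx":58,"iyx":{"cyq":{"bea":65,"pw":81},"h":{"avl":56,"ax":31,"bve":88},"kys":32,"xyq":66}}
After op 13 (add /edx/dsn/bx 23): {"edx":{"dsn":{"bx":23,"ezg":44,"gqk":33,"rrh":3,"x":78},"dv":{"ee":61,"ejs":21,"m":90},"e":[76,74,55,37]},"hfx":58,"iyx":{"cyq":{"bea":65,"pw":81},"h":{"avl":56,"ax":31,"bve":88},"kys":32,"xyq":66}}
After op 14 (add /iyx/cyq/vmu 94): {"edx":{"dsn":{"bx":23,"ezg":44,"gqk":33,"rrh":3,"x":78},"dv":{"ee":61,"ejs":21,"m":90},"e":[76,74,55,37]},"hfx":58,"iyx":{"cyq":{"bea":65,"pw":81,"vmu":94},"h":{"avl":56,"ax":31,"bve":88},"kys":32,"xyq":66}}
Value at /iyx/h/ax: 31

Answer: 31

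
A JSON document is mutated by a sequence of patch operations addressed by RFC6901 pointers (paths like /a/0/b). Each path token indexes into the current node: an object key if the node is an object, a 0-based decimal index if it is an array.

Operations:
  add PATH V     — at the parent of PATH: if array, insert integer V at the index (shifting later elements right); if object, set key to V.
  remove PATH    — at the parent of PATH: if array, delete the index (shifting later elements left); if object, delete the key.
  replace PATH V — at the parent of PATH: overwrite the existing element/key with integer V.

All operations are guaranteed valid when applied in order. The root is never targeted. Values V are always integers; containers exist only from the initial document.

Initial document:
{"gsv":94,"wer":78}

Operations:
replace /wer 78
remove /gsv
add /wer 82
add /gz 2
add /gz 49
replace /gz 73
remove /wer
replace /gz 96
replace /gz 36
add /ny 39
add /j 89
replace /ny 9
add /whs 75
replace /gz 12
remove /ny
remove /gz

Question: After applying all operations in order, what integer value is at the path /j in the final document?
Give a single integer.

After op 1 (replace /wer 78): {"gsv":94,"wer":78}
After op 2 (remove /gsv): {"wer":78}
After op 3 (add /wer 82): {"wer":82}
After op 4 (add /gz 2): {"gz":2,"wer":82}
After op 5 (add /gz 49): {"gz":49,"wer":82}
After op 6 (replace /gz 73): {"gz":73,"wer":82}
After op 7 (remove /wer): {"gz":73}
After op 8 (replace /gz 96): {"gz":96}
After op 9 (replace /gz 36): {"gz":36}
After op 10 (add /ny 39): {"gz":36,"ny":39}
After op 11 (add /j 89): {"gz":36,"j":89,"ny":39}
After op 12 (replace /ny 9): {"gz":36,"j":89,"ny":9}
After op 13 (add /whs 75): {"gz":36,"j":89,"ny":9,"whs":75}
After op 14 (replace /gz 12): {"gz":12,"j":89,"ny":9,"whs":75}
After op 15 (remove /ny): {"gz":12,"j":89,"whs":75}
After op 16 (remove /gz): {"j":89,"whs":75}
Value at /j: 89

Answer: 89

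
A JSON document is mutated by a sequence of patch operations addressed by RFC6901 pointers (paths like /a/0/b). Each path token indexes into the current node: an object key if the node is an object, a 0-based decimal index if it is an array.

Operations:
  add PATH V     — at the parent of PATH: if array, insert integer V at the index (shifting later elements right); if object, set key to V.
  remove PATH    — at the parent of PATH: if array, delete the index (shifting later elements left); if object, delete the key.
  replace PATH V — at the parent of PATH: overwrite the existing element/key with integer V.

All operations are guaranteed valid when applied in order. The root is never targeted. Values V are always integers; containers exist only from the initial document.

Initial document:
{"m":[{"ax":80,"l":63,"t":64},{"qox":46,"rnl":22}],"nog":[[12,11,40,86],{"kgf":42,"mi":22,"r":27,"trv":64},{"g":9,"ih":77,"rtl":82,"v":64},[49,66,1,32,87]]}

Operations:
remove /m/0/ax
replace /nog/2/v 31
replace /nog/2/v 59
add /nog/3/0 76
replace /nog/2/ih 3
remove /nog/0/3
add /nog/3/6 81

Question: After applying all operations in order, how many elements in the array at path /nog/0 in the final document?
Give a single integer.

Answer: 3

Derivation:
After op 1 (remove /m/0/ax): {"m":[{"l":63,"t":64},{"qox":46,"rnl":22}],"nog":[[12,11,40,86],{"kgf":42,"mi":22,"r":27,"trv":64},{"g":9,"ih":77,"rtl":82,"v":64},[49,66,1,32,87]]}
After op 2 (replace /nog/2/v 31): {"m":[{"l":63,"t":64},{"qox":46,"rnl":22}],"nog":[[12,11,40,86],{"kgf":42,"mi":22,"r":27,"trv":64},{"g":9,"ih":77,"rtl":82,"v":31},[49,66,1,32,87]]}
After op 3 (replace /nog/2/v 59): {"m":[{"l":63,"t":64},{"qox":46,"rnl":22}],"nog":[[12,11,40,86],{"kgf":42,"mi":22,"r":27,"trv":64},{"g":9,"ih":77,"rtl":82,"v":59},[49,66,1,32,87]]}
After op 4 (add /nog/3/0 76): {"m":[{"l":63,"t":64},{"qox":46,"rnl":22}],"nog":[[12,11,40,86],{"kgf":42,"mi":22,"r":27,"trv":64},{"g":9,"ih":77,"rtl":82,"v":59},[76,49,66,1,32,87]]}
After op 5 (replace /nog/2/ih 3): {"m":[{"l":63,"t":64},{"qox":46,"rnl":22}],"nog":[[12,11,40,86],{"kgf":42,"mi":22,"r":27,"trv":64},{"g":9,"ih":3,"rtl":82,"v":59},[76,49,66,1,32,87]]}
After op 6 (remove /nog/0/3): {"m":[{"l":63,"t":64},{"qox":46,"rnl":22}],"nog":[[12,11,40],{"kgf":42,"mi":22,"r":27,"trv":64},{"g":9,"ih":3,"rtl":82,"v":59},[76,49,66,1,32,87]]}
After op 7 (add /nog/3/6 81): {"m":[{"l":63,"t":64},{"qox":46,"rnl":22}],"nog":[[12,11,40],{"kgf":42,"mi":22,"r":27,"trv":64},{"g":9,"ih":3,"rtl":82,"v":59},[76,49,66,1,32,87,81]]}
Size at path /nog/0: 3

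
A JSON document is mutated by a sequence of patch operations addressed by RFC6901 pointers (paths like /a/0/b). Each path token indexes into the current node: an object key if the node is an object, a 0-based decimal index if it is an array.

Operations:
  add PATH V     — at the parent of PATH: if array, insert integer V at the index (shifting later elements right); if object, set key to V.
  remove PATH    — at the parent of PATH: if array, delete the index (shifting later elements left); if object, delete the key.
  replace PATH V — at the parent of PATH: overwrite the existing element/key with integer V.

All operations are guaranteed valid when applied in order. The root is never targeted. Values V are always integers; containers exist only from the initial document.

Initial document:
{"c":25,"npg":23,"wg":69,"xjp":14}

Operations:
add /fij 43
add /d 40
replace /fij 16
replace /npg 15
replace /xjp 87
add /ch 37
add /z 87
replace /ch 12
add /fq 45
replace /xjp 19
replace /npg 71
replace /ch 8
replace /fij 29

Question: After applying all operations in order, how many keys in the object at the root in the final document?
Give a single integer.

After op 1 (add /fij 43): {"c":25,"fij":43,"npg":23,"wg":69,"xjp":14}
After op 2 (add /d 40): {"c":25,"d":40,"fij":43,"npg":23,"wg":69,"xjp":14}
After op 3 (replace /fij 16): {"c":25,"d":40,"fij":16,"npg":23,"wg":69,"xjp":14}
After op 4 (replace /npg 15): {"c":25,"d":40,"fij":16,"npg":15,"wg":69,"xjp":14}
After op 5 (replace /xjp 87): {"c":25,"d":40,"fij":16,"npg":15,"wg":69,"xjp":87}
After op 6 (add /ch 37): {"c":25,"ch":37,"d":40,"fij":16,"npg":15,"wg":69,"xjp":87}
After op 7 (add /z 87): {"c":25,"ch":37,"d":40,"fij":16,"npg":15,"wg":69,"xjp":87,"z":87}
After op 8 (replace /ch 12): {"c":25,"ch":12,"d":40,"fij":16,"npg":15,"wg":69,"xjp":87,"z":87}
After op 9 (add /fq 45): {"c":25,"ch":12,"d":40,"fij":16,"fq":45,"npg":15,"wg":69,"xjp":87,"z":87}
After op 10 (replace /xjp 19): {"c":25,"ch":12,"d":40,"fij":16,"fq":45,"npg":15,"wg":69,"xjp":19,"z":87}
After op 11 (replace /npg 71): {"c":25,"ch":12,"d":40,"fij":16,"fq":45,"npg":71,"wg":69,"xjp":19,"z":87}
After op 12 (replace /ch 8): {"c":25,"ch":8,"d":40,"fij":16,"fq":45,"npg":71,"wg":69,"xjp":19,"z":87}
After op 13 (replace /fij 29): {"c":25,"ch":8,"d":40,"fij":29,"fq":45,"npg":71,"wg":69,"xjp":19,"z":87}
Size at the root: 9

Answer: 9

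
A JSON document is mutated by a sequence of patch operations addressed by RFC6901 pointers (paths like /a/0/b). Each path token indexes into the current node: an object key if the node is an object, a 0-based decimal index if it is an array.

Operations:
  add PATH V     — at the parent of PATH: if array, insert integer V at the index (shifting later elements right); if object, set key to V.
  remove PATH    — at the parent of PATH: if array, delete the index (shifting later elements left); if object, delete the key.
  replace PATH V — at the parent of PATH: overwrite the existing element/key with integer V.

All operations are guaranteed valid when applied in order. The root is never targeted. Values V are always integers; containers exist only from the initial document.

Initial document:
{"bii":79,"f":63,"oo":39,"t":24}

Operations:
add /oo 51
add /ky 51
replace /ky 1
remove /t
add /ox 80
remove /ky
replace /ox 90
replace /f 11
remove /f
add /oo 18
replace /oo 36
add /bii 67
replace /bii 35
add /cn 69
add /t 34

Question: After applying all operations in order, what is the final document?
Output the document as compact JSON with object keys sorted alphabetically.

Answer: {"bii":35,"cn":69,"oo":36,"ox":90,"t":34}

Derivation:
After op 1 (add /oo 51): {"bii":79,"f":63,"oo":51,"t":24}
After op 2 (add /ky 51): {"bii":79,"f":63,"ky":51,"oo":51,"t":24}
After op 3 (replace /ky 1): {"bii":79,"f":63,"ky":1,"oo":51,"t":24}
After op 4 (remove /t): {"bii":79,"f":63,"ky":1,"oo":51}
After op 5 (add /ox 80): {"bii":79,"f":63,"ky":1,"oo":51,"ox":80}
After op 6 (remove /ky): {"bii":79,"f":63,"oo":51,"ox":80}
After op 7 (replace /ox 90): {"bii":79,"f":63,"oo":51,"ox":90}
After op 8 (replace /f 11): {"bii":79,"f":11,"oo":51,"ox":90}
After op 9 (remove /f): {"bii":79,"oo":51,"ox":90}
After op 10 (add /oo 18): {"bii":79,"oo":18,"ox":90}
After op 11 (replace /oo 36): {"bii":79,"oo":36,"ox":90}
After op 12 (add /bii 67): {"bii":67,"oo":36,"ox":90}
After op 13 (replace /bii 35): {"bii":35,"oo":36,"ox":90}
After op 14 (add /cn 69): {"bii":35,"cn":69,"oo":36,"ox":90}
After op 15 (add /t 34): {"bii":35,"cn":69,"oo":36,"ox":90,"t":34}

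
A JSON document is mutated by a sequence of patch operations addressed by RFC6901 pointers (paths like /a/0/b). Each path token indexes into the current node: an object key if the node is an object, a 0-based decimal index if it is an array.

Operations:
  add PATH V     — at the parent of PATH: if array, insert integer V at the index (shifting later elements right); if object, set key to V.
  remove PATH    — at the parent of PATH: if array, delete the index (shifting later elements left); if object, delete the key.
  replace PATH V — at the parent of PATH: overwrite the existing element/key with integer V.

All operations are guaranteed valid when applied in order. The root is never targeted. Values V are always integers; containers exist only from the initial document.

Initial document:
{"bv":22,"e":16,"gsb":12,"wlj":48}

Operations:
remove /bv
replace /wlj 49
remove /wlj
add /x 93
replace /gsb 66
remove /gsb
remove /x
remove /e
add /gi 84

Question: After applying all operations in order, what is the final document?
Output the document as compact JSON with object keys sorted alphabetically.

Answer: {"gi":84}

Derivation:
After op 1 (remove /bv): {"e":16,"gsb":12,"wlj":48}
After op 2 (replace /wlj 49): {"e":16,"gsb":12,"wlj":49}
After op 3 (remove /wlj): {"e":16,"gsb":12}
After op 4 (add /x 93): {"e":16,"gsb":12,"x":93}
After op 5 (replace /gsb 66): {"e":16,"gsb":66,"x":93}
After op 6 (remove /gsb): {"e":16,"x":93}
After op 7 (remove /x): {"e":16}
After op 8 (remove /e): {}
After op 9 (add /gi 84): {"gi":84}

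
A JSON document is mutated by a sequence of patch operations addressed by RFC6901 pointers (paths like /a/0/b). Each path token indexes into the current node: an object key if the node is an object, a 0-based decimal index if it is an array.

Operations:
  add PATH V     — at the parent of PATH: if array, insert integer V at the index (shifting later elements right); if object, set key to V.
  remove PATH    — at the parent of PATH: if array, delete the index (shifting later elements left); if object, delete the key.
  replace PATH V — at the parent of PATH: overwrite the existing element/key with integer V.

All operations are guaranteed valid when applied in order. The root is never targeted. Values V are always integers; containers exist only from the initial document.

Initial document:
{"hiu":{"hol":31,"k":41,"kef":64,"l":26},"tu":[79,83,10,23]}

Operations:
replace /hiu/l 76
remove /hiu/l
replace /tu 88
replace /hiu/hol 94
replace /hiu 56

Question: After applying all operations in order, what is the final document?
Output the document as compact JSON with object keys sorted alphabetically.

Answer: {"hiu":56,"tu":88}

Derivation:
After op 1 (replace /hiu/l 76): {"hiu":{"hol":31,"k":41,"kef":64,"l":76},"tu":[79,83,10,23]}
After op 2 (remove /hiu/l): {"hiu":{"hol":31,"k":41,"kef":64},"tu":[79,83,10,23]}
After op 3 (replace /tu 88): {"hiu":{"hol":31,"k":41,"kef":64},"tu":88}
After op 4 (replace /hiu/hol 94): {"hiu":{"hol":94,"k":41,"kef":64},"tu":88}
After op 5 (replace /hiu 56): {"hiu":56,"tu":88}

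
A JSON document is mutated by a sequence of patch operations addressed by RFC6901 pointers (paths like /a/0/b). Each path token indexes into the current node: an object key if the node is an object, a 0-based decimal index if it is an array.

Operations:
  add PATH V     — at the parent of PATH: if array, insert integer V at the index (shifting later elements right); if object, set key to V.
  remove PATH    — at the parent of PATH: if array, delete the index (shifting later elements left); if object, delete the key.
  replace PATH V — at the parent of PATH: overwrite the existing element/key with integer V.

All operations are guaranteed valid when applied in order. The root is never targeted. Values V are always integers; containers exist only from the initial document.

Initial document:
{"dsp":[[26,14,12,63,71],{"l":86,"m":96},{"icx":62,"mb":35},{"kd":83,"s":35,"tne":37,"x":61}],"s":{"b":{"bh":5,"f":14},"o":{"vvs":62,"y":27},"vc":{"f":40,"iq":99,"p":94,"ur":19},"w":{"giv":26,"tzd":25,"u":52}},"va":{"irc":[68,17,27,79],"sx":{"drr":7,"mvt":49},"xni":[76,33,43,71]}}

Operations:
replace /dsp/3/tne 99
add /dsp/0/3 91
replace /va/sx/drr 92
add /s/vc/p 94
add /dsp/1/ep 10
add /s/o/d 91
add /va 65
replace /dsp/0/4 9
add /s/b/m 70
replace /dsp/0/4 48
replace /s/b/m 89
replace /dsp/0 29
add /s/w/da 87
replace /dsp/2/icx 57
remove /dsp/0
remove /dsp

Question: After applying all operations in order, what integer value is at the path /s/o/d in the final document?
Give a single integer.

After op 1 (replace /dsp/3/tne 99): {"dsp":[[26,14,12,63,71],{"l":86,"m":96},{"icx":62,"mb":35},{"kd":83,"s":35,"tne":99,"x":61}],"s":{"b":{"bh":5,"f":14},"o":{"vvs":62,"y":27},"vc":{"f":40,"iq":99,"p":94,"ur":19},"w":{"giv":26,"tzd":25,"u":52}},"va":{"irc":[68,17,27,79],"sx":{"drr":7,"mvt":49},"xni":[76,33,43,71]}}
After op 2 (add /dsp/0/3 91): {"dsp":[[26,14,12,91,63,71],{"l":86,"m":96},{"icx":62,"mb":35},{"kd":83,"s":35,"tne":99,"x":61}],"s":{"b":{"bh":5,"f":14},"o":{"vvs":62,"y":27},"vc":{"f":40,"iq":99,"p":94,"ur":19},"w":{"giv":26,"tzd":25,"u":52}},"va":{"irc":[68,17,27,79],"sx":{"drr":7,"mvt":49},"xni":[76,33,43,71]}}
After op 3 (replace /va/sx/drr 92): {"dsp":[[26,14,12,91,63,71],{"l":86,"m":96},{"icx":62,"mb":35},{"kd":83,"s":35,"tne":99,"x":61}],"s":{"b":{"bh":5,"f":14},"o":{"vvs":62,"y":27},"vc":{"f":40,"iq":99,"p":94,"ur":19},"w":{"giv":26,"tzd":25,"u":52}},"va":{"irc":[68,17,27,79],"sx":{"drr":92,"mvt":49},"xni":[76,33,43,71]}}
After op 4 (add /s/vc/p 94): {"dsp":[[26,14,12,91,63,71],{"l":86,"m":96},{"icx":62,"mb":35},{"kd":83,"s":35,"tne":99,"x":61}],"s":{"b":{"bh":5,"f":14},"o":{"vvs":62,"y":27},"vc":{"f":40,"iq":99,"p":94,"ur":19},"w":{"giv":26,"tzd":25,"u":52}},"va":{"irc":[68,17,27,79],"sx":{"drr":92,"mvt":49},"xni":[76,33,43,71]}}
After op 5 (add /dsp/1/ep 10): {"dsp":[[26,14,12,91,63,71],{"ep":10,"l":86,"m":96},{"icx":62,"mb":35},{"kd":83,"s":35,"tne":99,"x":61}],"s":{"b":{"bh":5,"f":14},"o":{"vvs":62,"y":27},"vc":{"f":40,"iq":99,"p":94,"ur":19},"w":{"giv":26,"tzd":25,"u":52}},"va":{"irc":[68,17,27,79],"sx":{"drr":92,"mvt":49},"xni":[76,33,43,71]}}
After op 6 (add /s/o/d 91): {"dsp":[[26,14,12,91,63,71],{"ep":10,"l":86,"m":96},{"icx":62,"mb":35},{"kd":83,"s":35,"tne":99,"x":61}],"s":{"b":{"bh":5,"f":14},"o":{"d":91,"vvs":62,"y":27},"vc":{"f":40,"iq":99,"p":94,"ur":19},"w":{"giv":26,"tzd":25,"u":52}},"va":{"irc":[68,17,27,79],"sx":{"drr":92,"mvt":49},"xni":[76,33,43,71]}}
After op 7 (add /va 65): {"dsp":[[26,14,12,91,63,71],{"ep":10,"l":86,"m":96},{"icx":62,"mb":35},{"kd":83,"s":35,"tne":99,"x":61}],"s":{"b":{"bh":5,"f":14},"o":{"d":91,"vvs":62,"y":27},"vc":{"f":40,"iq":99,"p":94,"ur":19},"w":{"giv":26,"tzd":25,"u":52}},"va":65}
After op 8 (replace /dsp/0/4 9): {"dsp":[[26,14,12,91,9,71],{"ep":10,"l":86,"m":96},{"icx":62,"mb":35},{"kd":83,"s":35,"tne":99,"x":61}],"s":{"b":{"bh":5,"f":14},"o":{"d":91,"vvs":62,"y":27},"vc":{"f":40,"iq":99,"p":94,"ur":19},"w":{"giv":26,"tzd":25,"u":52}},"va":65}
After op 9 (add /s/b/m 70): {"dsp":[[26,14,12,91,9,71],{"ep":10,"l":86,"m":96},{"icx":62,"mb":35},{"kd":83,"s":35,"tne":99,"x":61}],"s":{"b":{"bh":5,"f":14,"m":70},"o":{"d":91,"vvs":62,"y":27},"vc":{"f":40,"iq":99,"p":94,"ur":19},"w":{"giv":26,"tzd":25,"u":52}},"va":65}
After op 10 (replace /dsp/0/4 48): {"dsp":[[26,14,12,91,48,71],{"ep":10,"l":86,"m":96},{"icx":62,"mb":35},{"kd":83,"s":35,"tne":99,"x":61}],"s":{"b":{"bh":5,"f":14,"m":70},"o":{"d":91,"vvs":62,"y":27},"vc":{"f":40,"iq":99,"p":94,"ur":19},"w":{"giv":26,"tzd":25,"u":52}},"va":65}
After op 11 (replace /s/b/m 89): {"dsp":[[26,14,12,91,48,71],{"ep":10,"l":86,"m":96},{"icx":62,"mb":35},{"kd":83,"s":35,"tne":99,"x":61}],"s":{"b":{"bh":5,"f":14,"m":89},"o":{"d":91,"vvs":62,"y":27},"vc":{"f":40,"iq":99,"p":94,"ur":19},"w":{"giv":26,"tzd":25,"u":52}},"va":65}
After op 12 (replace /dsp/0 29): {"dsp":[29,{"ep":10,"l":86,"m":96},{"icx":62,"mb":35},{"kd":83,"s":35,"tne":99,"x":61}],"s":{"b":{"bh":5,"f":14,"m":89},"o":{"d":91,"vvs":62,"y":27},"vc":{"f":40,"iq":99,"p":94,"ur":19},"w":{"giv":26,"tzd":25,"u":52}},"va":65}
After op 13 (add /s/w/da 87): {"dsp":[29,{"ep":10,"l":86,"m":96},{"icx":62,"mb":35},{"kd":83,"s":35,"tne":99,"x":61}],"s":{"b":{"bh":5,"f":14,"m":89},"o":{"d":91,"vvs":62,"y":27},"vc":{"f":40,"iq":99,"p":94,"ur":19},"w":{"da":87,"giv":26,"tzd":25,"u":52}},"va":65}
After op 14 (replace /dsp/2/icx 57): {"dsp":[29,{"ep":10,"l":86,"m":96},{"icx":57,"mb":35},{"kd":83,"s":35,"tne":99,"x":61}],"s":{"b":{"bh":5,"f":14,"m":89},"o":{"d":91,"vvs":62,"y":27},"vc":{"f":40,"iq":99,"p":94,"ur":19},"w":{"da":87,"giv":26,"tzd":25,"u":52}},"va":65}
After op 15 (remove /dsp/0): {"dsp":[{"ep":10,"l":86,"m":96},{"icx":57,"mb":35},{"kd":83,"s":35,"tne":99,"x":61}],"s":{"b":{"bh":5,"f":14,"m":89},"o":{"d":91,"vvs":62,"y":27},"vc":{"f":40,"iq":99,"p":94,"ur":19},"w":{"da":87,"giv":26,"tzd":25,"u":52}},"va":65}
After op 16 (remove /dsp): {"s":{"b":{"bh":5,"f":14,"m":89},"o":{"d":91,"vvs":62,"y":27},"vc":{"f":40,"iq":99,"p":94,"ur":19},"w":{"da":87,"giv":26,"tzd":25,"u":52}},"va":65}
Value at /s/o/d: 91

Answer: 91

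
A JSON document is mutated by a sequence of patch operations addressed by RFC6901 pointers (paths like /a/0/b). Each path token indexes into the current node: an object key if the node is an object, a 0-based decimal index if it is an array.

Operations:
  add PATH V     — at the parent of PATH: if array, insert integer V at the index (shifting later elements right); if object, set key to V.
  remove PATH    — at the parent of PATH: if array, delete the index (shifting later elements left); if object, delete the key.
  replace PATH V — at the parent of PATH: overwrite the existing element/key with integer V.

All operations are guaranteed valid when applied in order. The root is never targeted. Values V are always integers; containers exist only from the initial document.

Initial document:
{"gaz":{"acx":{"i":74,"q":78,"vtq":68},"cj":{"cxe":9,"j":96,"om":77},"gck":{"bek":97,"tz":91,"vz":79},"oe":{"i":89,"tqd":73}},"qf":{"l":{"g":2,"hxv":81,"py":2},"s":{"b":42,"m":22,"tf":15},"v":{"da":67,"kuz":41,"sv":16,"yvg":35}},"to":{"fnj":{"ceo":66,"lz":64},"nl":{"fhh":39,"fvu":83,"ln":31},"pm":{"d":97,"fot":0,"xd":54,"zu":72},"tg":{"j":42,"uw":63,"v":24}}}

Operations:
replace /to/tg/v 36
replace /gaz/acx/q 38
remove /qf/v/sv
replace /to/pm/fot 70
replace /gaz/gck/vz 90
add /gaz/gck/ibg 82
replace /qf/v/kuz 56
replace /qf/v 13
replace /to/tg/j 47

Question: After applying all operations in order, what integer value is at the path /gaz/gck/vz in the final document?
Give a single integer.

After op 1 (replace /to/tg/v 36): {"gaz":{"acx":{"i":74,"q":78,"vtq":68},"cj":{"cxe":9,"j":96,"om":77},"gck":{"bek":97,"tz":91,"vz":79},"oe":{"i":89,"tqd":73}},"qf":{"l":{"g":2,"hxv":81,"py":2},"s":{"b":42,"m":22,"tf":15},"v":{"da":67,"kuz":41,"sv":16,"yvg":35}},"to":{"fnj":{"ceo":66,"lz":64},"nl":{"fhh":39,"fvu":83,"ln":31},"pm":{"d":97,"fot":0,"xd":54,"zu":72},"tg":{"j":42,"uw":63,"v":36}}}
After op 2 (replace /gaz/acx/q 38): {"gaz":{"acx":{"i":74,"q":38,"vtq":68},"cj":{"cxe":9,"j":96,"om":77},"gck":{"bek":97,"tz":91,"vz":79},"oe":{"i":89,"tqd":73}},"qf":{"l":{"g":2,"hxv":81,"py":2},"s":{"b":42,"m":22,"tf":15},"v":{"da":67,"kuz":41,"sv":16,"yvg":35}},"to":{"fnj":{"ceo":66,"lz":64},"nl":{"fhh":39,"fvu":83,"ln":31},"pm":{"d":97,"fot":0,"xd":54,"zu":72},"tg":{"j":42,"uw":63,"v":36}}}
After op 3 (remove /qf/v/sv): {"gaz":{"acx":{"i":74,"q":38,"vtq":68},"cj":{"cxe":9,"j":96,"om":77},"gck":{"bek":97,"tz":91,"vz":79},"oe":{"i":89,"tqd":73}},"qf":{"l":{"g":2,"hxv":81,"py":2},"s":{"b":42,"m":22,"tf":15},"v":{"da":67,"kuz":41,"yvg":35}},"to":{"fnj":{"ceo":66,"lz":64},"nl":{"fhh":39,"fvu":83,"ln":31},"pm":{"d":97,"fot":0,"xd":54,"zu":72},"tg":{"j":42,"uw":63,"v":36}}}
After op 4 (replace /to/pm/fot 70): {"gaz":{"acx":{"i":74,"q":38,"vtq":68},"cj":{"cxe":9,"j":96,"om":77},"gck":{"bek":97,"tz":91,"vz":79},"oe":{"i":89,"tqd":73}},"qf":{"l":{"g":2,"hxv":81,"py":2},"s":{"b":42,"m":22,"tf":15},"v":{"da":67,"kuz":41,"yvg":35}},"to":{"fnj":{"ceo":66,"lz":64},"nl":{"fhh":39,"fvu":83,"ln":31},"pm":{"d":97,"fot":70,"xd":54,"zu":72},"tg":{"j":42,"uw":63,"v":36}}}
After op 5 (replace /gaz/gck/vz 90): {"gaz":{"acx":{"i":74,"q":38,"vtq":68},"cj":{"cxe":9,"j":96,"om":77},"gck":{"bek":97,"tz":91,"vz":90},"oe":{"i":89,"tqd":73}},"qf":{"l":{"g":2,"hxv":81,"py":2},"s":{"b":42,"m":22,"tf":15},"v":{"da":67,"kuz":41,"yvg":35}},"to":{"fnj":{"ceo":66,"lz":64},"nl":{"fhh":39,"fvu":83,"ln":31},"pm":{"d":97,"fot":70,"xd":54,"zu":72},"tg":{"j":42,"uw":63,"v":36}}}
After op 6 (add /gaz/gck/ibg 82): {"gaz":{"acx":{"i":74,"q":38,"vtq":68},"cj":{"cxe":9,"j":96,"om":77},"gck":{"bek":97,"ibg":82,"tz":91,"vz":90},"oe":{"i":89,"tqd":73}},"qf":{"l":{"g":2,"hxv":81,"py":2},"s":{"b":42,"m":22,"tf":15},"v":{"da":67,"kuz":41,"yvg":35}},"to":{"fnj":{"ceo":66,"lz":64},"nl":{"fhh":39,"fvu":83,"ln":31},"pm":{"d":97,"fot":70,"xd":54,"zu":72},"tg":{"j":42,"uw":63,"v":36}}}
After op 7 (replace /qf/v/kuz 56): {"gaz":{"acx":{"i":74,"q":38,"vtq":68},"cj":{"cxe":9,"j":96,"om":77},"gck":{"bek":97,"ibg":82,"tz":91,"vz":90},"oe":{"i":89,"tqd":73}},"qf":{"l":{"g":2,"hxv":81,"py":2},"s":{"b":42,"m":22,"tf":15},"v":{"da":67,"kuz":56,"yvg":35}},"to":{"fnj":{"ceo":66,"lz":64},"nl":{"fhh":39,"fvu":83,"ln":31},"pm":{"d":97,"fot":70,"xd":54,"zu":72},"tg":{"j":42,"uw":63,"v":36}}}
After op 8 (replace /qf/v 13): {"gaz":{"acx":{"i":74,"q":38,"vtq":68},"cj":{"cxe":9,"j":96,"om":77},"gck":{"bek":97,"ibg":82,"tz":91,"vz":90},"oe":{"i":89,"tqd":73}},"qf":{"l":{"g":2,"hxv":81,"py":2},"s":{"b":42,"m":22,"tf":15},"v":13},"to":{"fnj":{"ceo":66,"lz":64},"nl":{"fhh":39,"fvu":83,"ln":31},"pm":{"d":97,"fot":70,"xd":54,"zu":72},"tg":{"j":42,"uw":63,"v":36}}}
After op 9 (replace /to/tg/j 47): {"gaz":{"acx":{"i":74,"q":38,"vtq":68},"cj":{"cxe":9,"j":96,"om":77},"gck":{"bek":97,"ibg":82,"tz":91,"vz":90},"oe":{"i":89,"tqd":73}},"qf":{"l":{"g":2,"hxv":81,"py":2},"s":{"b":42,"m":22,"tf":15},"v":13},"to":{"fnj":{"ceo":66,"lz":64},"nl":{"fhh":39,"fvu":83,"ln":31},"pm":{"d":97,"fot":70,"xd":54,"zu":72},"tg":{"j":47,"uw":63,"v":36}}}
Value at /gaz/gck/vz: 90

Answer: 90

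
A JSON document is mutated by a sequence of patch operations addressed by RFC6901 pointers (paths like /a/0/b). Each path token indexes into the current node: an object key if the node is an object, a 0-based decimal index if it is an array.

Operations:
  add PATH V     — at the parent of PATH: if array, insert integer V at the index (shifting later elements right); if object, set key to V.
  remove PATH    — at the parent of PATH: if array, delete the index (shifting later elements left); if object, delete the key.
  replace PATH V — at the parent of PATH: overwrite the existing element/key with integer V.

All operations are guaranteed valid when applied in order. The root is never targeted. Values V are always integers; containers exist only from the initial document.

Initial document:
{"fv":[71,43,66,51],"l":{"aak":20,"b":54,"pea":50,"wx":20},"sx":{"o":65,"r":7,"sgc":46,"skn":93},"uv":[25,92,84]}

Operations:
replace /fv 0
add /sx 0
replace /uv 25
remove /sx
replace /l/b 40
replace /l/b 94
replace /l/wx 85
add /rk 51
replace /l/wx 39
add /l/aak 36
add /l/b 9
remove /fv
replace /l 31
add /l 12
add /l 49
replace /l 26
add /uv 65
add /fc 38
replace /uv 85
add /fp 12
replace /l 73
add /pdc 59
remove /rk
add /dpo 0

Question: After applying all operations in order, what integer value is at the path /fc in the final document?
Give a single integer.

After op 1 (replace /fv 0): {"fv":0,"l":{"aak":20,"b":54,"pea":50,"wx":20},"sx":{"o":65,"r":7,"sgc":46,"skn":93},"uv":[25,92,84]}
After op 2 (add /sx 0): {"fv":0,"l":{"aak":20,"b":54,"pea":50,"wx":20},"sx":0,"uv":[25,92,84]}
After op 3 (replace /uv 25): {"fv":0,"l":{"aak":20,"b":54,"pea":50,"wx":20},"sx":0,"uv":25}
After op 4 (remove /sx): {"fv":0,"l":{"aak":20,"b":54,"pea":50,"wx":20},"uv":25}
After op 5 (replace /l/b 40): {"fv":0,"l":{"aak":20,"b":40,"pea":50,"wx":20},"uv":25}
After op 6 (replace /l/b 94): {"fv":0,"l":{"aak":20,"b":94,"pea":50,"wx":20},"uv":25}
After op 7 (replace /l/wx 85): {"fv":0,"l":{"aak":20,"b":94,"pea":50,"wx":85},"uv":25}
After op 8 (add /rk 51): {"fv":0,"l":{"aak":20,"b":94,"pea":50,"wx":85},"rk":51,"uv":25}
After op 9 (replace /l/wx 39): {"fv":0,"l":{"aak":20,"b":94,"pea":50,"wx":39},"rk":51,"uv":25}
After op 10 (add /l/aak 36): {"fv":0,"l":{"aak":36,"b":94,"pea":50,"wx":39},"rk":51,"uv":25}
After op 11 (add /l/b 9): {"fv":0,"l":{"aak":36,"b":9,"pea":50,"wx":39},"rk":51,"uv":25}
After op 12 (remove /fv): {"l":{"aak":36,"b":9,"pea":50,"wx":39},"rk":51,"uv":25}
After op 13 (replace /l 31): {"l":31,"rk":51,"uv":25}
After op 14 (add /l 12): {"l":12,"rk":51,"uv":25}
After op 15 (add /l 49): {"l":49,"rk":51,"uv":25}
After op 16 (replace /l 26): {"l":26,"rk":51,"uv":25}
After op 17 (add /uv 65): {"l":26,"rk":51,"uv":65}
After op 18 (add /fc 38): {"fc":38,"l":26,"rk":51,"uv":65}
After op 19 (replace /uv 85): {"fc":38,"l":26,"rk":51,"uv":85}
After op 20 (add /fp 12): {"fc":38,"fp":12,"l":26,"rk":51,"uv":85}
After op 21 (replace /l 73): {"fc":38,"fp":12,"l":73,"rk":51,"uv":85}
After op 22 (add /pdc 59): {"fc":38,"fp":12,"l":73,"pdc":59,"rk":51,"uv":85}
After op 23 (remove /rk): {"fc":38,"fp":12,"l":73,"pdc":59,"uv":85}
After op 24 (add /dpo 0): {"dpo":0,"fc":38,"fp":12,"l":73,"pdc":59,"uv":85}
Value at /fc: 38

Answer: 38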